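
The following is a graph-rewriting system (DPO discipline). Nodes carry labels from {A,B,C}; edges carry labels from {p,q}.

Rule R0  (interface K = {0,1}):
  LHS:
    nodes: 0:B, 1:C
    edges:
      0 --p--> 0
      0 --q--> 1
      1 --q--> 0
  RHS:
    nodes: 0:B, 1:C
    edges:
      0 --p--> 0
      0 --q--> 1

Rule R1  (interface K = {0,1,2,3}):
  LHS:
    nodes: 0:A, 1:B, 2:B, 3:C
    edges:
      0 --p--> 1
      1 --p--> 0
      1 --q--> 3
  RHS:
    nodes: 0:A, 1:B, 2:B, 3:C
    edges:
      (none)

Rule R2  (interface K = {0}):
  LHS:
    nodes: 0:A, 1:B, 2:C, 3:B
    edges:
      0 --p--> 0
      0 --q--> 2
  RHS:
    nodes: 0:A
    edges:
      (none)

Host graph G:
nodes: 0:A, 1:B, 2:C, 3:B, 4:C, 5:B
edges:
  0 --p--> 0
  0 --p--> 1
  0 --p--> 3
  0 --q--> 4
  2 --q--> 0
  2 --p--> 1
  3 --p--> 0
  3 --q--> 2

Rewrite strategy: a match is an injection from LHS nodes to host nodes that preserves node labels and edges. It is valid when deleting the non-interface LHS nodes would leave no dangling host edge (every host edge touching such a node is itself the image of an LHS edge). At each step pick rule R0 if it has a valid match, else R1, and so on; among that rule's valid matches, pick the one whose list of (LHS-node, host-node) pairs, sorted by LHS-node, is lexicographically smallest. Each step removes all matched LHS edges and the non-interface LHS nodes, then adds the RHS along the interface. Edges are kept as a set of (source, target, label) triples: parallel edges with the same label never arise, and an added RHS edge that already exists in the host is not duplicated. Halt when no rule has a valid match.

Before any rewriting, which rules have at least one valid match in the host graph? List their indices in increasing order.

R0: no valid match — LHS pattern not found
R1: 2 valid matches — {0↦0, 1↦3, 2↦1, 3↦2}, {0↦0, 1↦3, 2↦5, 3↦2}
R2: no valid match — 6 raw matches, all fail dangling condition

Answer: [R1]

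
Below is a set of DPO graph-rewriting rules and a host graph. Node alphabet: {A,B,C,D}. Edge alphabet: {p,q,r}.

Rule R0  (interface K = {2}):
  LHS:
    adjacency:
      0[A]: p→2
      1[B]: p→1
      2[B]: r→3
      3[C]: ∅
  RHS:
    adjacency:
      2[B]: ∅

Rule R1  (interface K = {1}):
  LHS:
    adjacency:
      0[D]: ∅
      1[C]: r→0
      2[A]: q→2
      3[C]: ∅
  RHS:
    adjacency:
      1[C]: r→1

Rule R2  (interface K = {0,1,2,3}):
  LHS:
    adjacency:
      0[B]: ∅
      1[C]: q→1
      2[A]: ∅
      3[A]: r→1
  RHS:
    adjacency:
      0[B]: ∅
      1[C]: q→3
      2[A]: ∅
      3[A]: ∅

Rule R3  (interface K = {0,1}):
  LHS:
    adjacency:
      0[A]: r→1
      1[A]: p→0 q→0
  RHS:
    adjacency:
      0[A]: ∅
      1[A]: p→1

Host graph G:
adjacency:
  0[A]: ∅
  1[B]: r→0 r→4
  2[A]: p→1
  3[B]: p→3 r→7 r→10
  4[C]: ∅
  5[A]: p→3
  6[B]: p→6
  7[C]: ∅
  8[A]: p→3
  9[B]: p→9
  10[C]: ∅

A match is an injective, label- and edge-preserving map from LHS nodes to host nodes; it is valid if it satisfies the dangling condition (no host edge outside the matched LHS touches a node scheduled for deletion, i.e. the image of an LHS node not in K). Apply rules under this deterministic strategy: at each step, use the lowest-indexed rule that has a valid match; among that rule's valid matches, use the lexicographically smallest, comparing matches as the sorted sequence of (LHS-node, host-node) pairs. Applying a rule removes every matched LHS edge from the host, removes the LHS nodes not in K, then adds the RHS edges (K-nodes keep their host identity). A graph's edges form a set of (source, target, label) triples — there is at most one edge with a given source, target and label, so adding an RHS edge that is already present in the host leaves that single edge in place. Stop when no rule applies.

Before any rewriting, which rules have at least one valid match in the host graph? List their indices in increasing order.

Answer: [R0]

Derivation:
R0: 10 valid matches — {0↦2, 1↦6, 2↦1, 3↦4}, {0↦2, 1↦9, 2↦1, 3↦4}, {0↦5, 1↦6, 2↦3, 3↦7} (+7 more)
R1: no valid match — LHS pattern not found
R2: no valid match — LHS pattern not found
R3: no valid match — LHS pattern not found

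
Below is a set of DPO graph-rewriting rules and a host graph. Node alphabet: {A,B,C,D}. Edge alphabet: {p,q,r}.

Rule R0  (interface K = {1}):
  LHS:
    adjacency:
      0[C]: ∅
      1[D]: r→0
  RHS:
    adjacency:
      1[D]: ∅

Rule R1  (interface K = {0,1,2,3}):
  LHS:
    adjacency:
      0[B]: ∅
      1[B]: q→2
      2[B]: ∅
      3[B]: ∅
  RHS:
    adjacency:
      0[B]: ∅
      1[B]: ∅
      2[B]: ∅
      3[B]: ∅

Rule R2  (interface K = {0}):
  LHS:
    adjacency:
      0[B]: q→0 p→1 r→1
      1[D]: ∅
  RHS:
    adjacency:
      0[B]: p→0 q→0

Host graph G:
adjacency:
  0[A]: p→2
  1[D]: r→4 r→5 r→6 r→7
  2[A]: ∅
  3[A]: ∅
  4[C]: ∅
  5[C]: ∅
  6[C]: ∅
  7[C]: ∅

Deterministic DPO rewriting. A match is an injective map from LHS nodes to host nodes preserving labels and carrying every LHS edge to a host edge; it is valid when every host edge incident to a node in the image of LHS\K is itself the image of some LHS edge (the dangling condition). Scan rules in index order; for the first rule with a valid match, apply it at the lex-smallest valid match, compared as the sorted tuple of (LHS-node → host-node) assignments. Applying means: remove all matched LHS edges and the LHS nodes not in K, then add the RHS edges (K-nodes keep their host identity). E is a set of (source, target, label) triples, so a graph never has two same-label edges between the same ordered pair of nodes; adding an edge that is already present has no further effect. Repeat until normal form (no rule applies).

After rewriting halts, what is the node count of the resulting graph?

Answer: 4

Steps:
[0] host  ⇒  8 nodes, 5 edges  {0-p->2 1-r->4 1-r->5 1-r->6 1-r->7}
[1] R0 @ {0↦4, 1↦1}  ⇒  7 nodes, 4 edges  {0-p->2 1-r->5 1-r->6 1-r->7}
[2] R0 @ {0↦5, 1↦1}  ⇒  6 nodes, 3 edges  {0-p->2 1-r->6 1-r->7}
[3] R0 @ {0↦6, 1↦1}  ⇒  5 nodes, 2 edges  {0-p->2 1-r->7}
[4] R0 @ {0↦7, 1↦1}  ⇒  4 nodes, 1 edges  {0-p->2}
final graph: no rule applies after step 4
NF nodes: {0:A, 1:D, 2:A, 3:A}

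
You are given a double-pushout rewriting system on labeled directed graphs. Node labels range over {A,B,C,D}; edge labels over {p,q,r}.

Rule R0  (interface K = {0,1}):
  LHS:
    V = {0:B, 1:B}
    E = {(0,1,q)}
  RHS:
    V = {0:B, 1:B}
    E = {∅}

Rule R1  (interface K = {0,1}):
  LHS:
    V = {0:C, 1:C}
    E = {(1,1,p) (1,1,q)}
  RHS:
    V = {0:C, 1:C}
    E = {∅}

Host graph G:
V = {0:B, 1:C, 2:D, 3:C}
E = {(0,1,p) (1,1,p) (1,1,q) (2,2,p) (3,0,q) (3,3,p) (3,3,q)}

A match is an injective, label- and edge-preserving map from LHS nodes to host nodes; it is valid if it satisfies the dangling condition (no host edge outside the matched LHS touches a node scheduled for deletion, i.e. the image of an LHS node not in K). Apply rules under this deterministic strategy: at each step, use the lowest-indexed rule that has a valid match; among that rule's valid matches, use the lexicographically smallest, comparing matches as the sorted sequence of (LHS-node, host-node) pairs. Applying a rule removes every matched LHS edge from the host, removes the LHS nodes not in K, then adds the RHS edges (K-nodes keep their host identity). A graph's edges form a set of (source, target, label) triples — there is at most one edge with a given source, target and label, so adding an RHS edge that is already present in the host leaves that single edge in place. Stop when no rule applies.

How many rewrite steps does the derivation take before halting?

initial: |V|=4 |E|=7  E = 0-p->1 1-p->1 1-q->1 2-p->2 3-q->0 3-p->3 3-q->3
step 1: apply R1 at {0↦1, 1↦3}  → |V|=4 |E|=5  E = 0-p->1 1-p->1 1-q->1 2-p->2 3-q->0
step 2: apply R1 at {0↦3, 1↦1}  → |V|=4 |E|=3  E = 0-p->1 2-p->2 3-q->0
halt: no rule applies after step 2

Answer: 2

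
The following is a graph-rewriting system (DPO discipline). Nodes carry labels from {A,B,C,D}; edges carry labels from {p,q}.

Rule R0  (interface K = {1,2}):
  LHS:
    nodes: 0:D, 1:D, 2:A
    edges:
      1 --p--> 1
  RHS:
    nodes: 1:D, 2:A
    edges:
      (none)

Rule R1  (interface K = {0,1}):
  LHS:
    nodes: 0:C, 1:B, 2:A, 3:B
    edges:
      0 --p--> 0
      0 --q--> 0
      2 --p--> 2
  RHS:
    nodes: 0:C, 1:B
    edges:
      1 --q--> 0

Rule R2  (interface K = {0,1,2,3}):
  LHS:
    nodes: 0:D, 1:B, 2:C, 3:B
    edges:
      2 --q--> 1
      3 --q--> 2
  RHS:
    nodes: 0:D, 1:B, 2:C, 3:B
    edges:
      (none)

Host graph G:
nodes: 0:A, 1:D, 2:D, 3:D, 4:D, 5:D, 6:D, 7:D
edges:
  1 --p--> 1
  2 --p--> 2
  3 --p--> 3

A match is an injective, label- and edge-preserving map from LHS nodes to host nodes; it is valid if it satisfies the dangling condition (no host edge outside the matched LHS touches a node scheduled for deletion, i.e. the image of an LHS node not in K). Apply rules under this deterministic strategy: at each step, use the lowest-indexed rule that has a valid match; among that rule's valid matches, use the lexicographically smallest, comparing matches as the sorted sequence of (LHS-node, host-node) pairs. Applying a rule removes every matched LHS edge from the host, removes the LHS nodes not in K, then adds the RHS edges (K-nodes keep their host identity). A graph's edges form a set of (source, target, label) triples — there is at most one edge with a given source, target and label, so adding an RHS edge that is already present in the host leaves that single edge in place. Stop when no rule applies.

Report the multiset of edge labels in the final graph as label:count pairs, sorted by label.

Answer: (no edges)

Steps:
initial: |V|=8 |E|=3  E = 1-p->1 2-p->2 3-p->3
step 1: apply R0 at {0↦4, 1↦1, 2↦0}  → |V|=7 |E|=2  E = 2-p->2 3-p->3
step 2: apply R0 at {0↦1, 1↦2, 2↦0}  → |V|=6 |E|=1  E = 3-p->3
step 3: apply R0 at {0↦2, 1↦3, 2↦0}  → |V|=5 |E|=0  E = ∅
normal form: no rule applies after step 3
NF edges: []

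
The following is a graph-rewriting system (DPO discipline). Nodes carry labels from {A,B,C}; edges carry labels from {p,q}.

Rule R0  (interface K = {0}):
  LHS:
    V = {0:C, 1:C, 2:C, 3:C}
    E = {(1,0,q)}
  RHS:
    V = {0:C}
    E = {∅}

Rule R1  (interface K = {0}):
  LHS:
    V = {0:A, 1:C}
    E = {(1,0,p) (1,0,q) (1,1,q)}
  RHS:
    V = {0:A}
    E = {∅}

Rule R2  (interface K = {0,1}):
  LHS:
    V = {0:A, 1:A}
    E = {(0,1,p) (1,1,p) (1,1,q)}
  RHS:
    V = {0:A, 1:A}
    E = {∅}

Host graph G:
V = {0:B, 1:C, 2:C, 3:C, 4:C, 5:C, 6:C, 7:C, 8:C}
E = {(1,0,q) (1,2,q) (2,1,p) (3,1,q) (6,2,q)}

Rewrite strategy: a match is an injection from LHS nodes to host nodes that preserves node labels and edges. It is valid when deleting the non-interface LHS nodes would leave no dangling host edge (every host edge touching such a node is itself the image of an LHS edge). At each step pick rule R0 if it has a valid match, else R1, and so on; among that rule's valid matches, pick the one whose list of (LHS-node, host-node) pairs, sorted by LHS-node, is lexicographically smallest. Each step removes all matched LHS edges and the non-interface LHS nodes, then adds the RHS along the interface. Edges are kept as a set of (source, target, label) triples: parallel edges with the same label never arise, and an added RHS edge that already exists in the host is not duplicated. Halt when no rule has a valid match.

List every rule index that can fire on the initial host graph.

R0: 24 valid matches — {0↦1, 1↦3, 2↦4, 3↦5}, {0↦1, 1↦3, 2↦4, 3↦7}, {0↦1, 1↦3, 2↦4, 3↦8} (+21 more)
R1: no valid match — LHS pattern not found
R2: no valid match — LHS pattern not found

Answer: [R0]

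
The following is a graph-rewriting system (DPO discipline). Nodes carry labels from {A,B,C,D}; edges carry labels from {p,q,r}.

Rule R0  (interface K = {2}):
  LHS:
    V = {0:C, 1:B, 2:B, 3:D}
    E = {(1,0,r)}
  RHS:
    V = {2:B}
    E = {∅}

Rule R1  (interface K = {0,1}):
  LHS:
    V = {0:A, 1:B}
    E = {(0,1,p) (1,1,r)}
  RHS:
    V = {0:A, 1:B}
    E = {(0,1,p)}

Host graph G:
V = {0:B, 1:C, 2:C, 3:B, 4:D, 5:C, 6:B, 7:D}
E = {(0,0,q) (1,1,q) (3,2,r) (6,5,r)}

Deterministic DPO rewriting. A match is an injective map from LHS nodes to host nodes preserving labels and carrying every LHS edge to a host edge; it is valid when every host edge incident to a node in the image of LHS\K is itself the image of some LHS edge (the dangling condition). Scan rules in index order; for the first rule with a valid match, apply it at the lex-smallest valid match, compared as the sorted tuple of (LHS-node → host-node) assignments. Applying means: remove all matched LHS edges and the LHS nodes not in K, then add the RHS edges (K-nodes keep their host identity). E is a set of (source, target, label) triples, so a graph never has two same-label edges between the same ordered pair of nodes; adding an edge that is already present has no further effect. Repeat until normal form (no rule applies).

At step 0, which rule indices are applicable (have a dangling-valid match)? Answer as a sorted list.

R0: 8 valid matches — {0↦2, 1↦3, 2↦0, 3↦4}, {0↦2, 1↦3, 2↦0, 3↦7}, {0↦2, 1↦3, 2↦6, 3↦4} (+5 more)
R1: no valid match — LHS pattern not found

Answer: [R0]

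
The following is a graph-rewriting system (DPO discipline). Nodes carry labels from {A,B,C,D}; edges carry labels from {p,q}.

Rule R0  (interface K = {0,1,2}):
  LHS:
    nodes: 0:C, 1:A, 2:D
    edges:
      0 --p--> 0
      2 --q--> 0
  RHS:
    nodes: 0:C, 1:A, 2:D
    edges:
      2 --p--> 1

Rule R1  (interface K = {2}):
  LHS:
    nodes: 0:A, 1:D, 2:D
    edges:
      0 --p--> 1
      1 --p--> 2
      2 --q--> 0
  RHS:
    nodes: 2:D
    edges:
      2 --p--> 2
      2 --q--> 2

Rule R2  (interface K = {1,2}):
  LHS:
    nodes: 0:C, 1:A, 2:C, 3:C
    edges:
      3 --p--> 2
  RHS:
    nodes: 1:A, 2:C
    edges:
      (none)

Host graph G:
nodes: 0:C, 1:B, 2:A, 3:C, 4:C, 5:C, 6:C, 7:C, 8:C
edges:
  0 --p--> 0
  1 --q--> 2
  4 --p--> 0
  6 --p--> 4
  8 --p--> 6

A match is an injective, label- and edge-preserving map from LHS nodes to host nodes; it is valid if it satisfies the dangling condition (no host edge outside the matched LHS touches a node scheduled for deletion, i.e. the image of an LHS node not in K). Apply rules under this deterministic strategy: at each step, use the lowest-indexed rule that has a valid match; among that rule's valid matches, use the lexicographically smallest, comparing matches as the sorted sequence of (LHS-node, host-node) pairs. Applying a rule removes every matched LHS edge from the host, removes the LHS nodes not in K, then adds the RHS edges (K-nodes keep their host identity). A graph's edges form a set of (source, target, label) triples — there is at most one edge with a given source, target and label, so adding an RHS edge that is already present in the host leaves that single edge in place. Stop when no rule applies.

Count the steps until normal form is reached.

Answer: 3

Steps:
initial: |V|=9 |E|=5  E = 0-p->0 1-q->2 4-p->0 6-p->4 8-p->6
step 1: apply R2 at {0↦3, 1↦2, 2↦6, 3↦8}  → |V|=7 |E|=4  E = 0-p->0 1-q->2 4-p->0 6-p->4
step 2: apply R2 at {0↦5, 1↦2, 2↦4, 3↦6}  → |V|=5 |E|=3  E = 0-p->0 1-q->2 4-p->0
step 3: apply R2 at {0↦7, 1↦2, 2↦0, 3↦4}  → |V|=3 |E|=2  E = 0-p->0 1-q->2
final graph: no rule applies after step 3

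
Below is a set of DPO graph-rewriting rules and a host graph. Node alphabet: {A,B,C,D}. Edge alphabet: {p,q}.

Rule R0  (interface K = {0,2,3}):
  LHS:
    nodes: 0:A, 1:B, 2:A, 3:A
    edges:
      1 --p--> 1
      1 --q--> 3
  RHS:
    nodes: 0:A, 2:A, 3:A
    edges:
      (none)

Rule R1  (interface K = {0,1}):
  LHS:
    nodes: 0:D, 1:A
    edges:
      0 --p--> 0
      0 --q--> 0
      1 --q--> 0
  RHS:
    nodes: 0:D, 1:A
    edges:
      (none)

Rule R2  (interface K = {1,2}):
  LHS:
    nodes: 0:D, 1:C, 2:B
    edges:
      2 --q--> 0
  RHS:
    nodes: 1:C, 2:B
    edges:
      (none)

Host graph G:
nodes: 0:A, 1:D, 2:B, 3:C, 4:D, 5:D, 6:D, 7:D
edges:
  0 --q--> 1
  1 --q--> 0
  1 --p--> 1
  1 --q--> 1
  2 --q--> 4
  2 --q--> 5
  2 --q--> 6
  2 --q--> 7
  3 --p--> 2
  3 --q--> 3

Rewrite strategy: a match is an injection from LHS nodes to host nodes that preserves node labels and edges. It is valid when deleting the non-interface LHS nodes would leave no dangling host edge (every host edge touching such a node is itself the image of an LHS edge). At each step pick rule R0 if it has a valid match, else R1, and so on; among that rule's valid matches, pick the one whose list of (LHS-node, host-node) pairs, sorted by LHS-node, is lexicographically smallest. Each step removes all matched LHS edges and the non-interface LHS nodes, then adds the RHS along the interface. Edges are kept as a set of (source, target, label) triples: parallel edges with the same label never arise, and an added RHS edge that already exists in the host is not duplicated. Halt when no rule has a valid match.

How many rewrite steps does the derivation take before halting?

initial: |V|=8 |E|=10  E = 0-q->1 1-q->0 1-p->1 1-q->1 2-q->4 2-q->5 2-q->6 2-q->7 3-p->2 3-q->3
step 1: apply R1 at {0↦1, 1↦0}  → |V|=8 |E|=7  E = 1-q->0 2-q->4 2-q->5 2-q->6 2-q->7 3-p->2 3-q->3
step 2: apply R2 at {0↦4, 1↦3, 2↦2}  → |V|=7 |E|=6  E = 1-q->0 2-q->5 2-q->6 2-q->7 3-p->2 3-q->3
step 3: apply R2 at {0↦5, 1↦3, 2↦2}  → |V|=6 |E|=5  E = 1-q->0 2-q->6 2-q->7 3-p->2 3-q->3
step 4: apply R2 at {0↦6, 1↦3, 2↦2}  → |V|=5 |E|=4  E = 1-q->0 2-q->7 3-p->2 3-q->3
step 5: apply R2 at {0↦7, 1↦3, 2↦2}  → |V|=4 |E|=3  E = 1-q->0 3-p->2 3-q->3
halt: no rule applies after step 5

Answer: 5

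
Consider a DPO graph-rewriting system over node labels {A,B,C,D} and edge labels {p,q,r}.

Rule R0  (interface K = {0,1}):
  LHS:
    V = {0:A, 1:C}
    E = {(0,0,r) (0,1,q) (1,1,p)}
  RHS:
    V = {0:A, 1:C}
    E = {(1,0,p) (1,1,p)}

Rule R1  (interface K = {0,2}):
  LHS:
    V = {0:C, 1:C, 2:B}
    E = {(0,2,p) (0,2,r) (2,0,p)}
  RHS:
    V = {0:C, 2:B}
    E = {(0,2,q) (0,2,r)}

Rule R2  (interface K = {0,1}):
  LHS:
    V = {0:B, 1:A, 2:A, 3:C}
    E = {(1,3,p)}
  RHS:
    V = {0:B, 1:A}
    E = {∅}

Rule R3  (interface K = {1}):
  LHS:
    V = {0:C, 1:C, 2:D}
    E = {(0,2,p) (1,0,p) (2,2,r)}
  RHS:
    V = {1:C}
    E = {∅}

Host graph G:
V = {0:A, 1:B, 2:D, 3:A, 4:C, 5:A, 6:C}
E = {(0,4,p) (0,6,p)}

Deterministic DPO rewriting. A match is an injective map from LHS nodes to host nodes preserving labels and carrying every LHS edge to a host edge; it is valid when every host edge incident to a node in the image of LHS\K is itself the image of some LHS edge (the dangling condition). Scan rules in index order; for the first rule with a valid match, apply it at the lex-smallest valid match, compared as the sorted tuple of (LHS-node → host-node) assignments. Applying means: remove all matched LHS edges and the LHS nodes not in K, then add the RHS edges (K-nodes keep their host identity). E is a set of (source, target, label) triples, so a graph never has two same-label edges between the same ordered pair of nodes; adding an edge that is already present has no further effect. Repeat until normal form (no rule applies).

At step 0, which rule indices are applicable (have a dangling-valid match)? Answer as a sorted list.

Answer: [R2]

Derivation:
R0: no valid match — LHS pattern not found
R1: no valid match — LHS pattern not found
R2: 4 valid matches — {0↦1, 1↦0, 2↦3, 3↦4}, {0↦1, 1↦0, 2↦3, 3↦6}, {0↦1, 1↦0, 2↦5, 3↦4} (+1 more)
R3: no valid match — LHS pattern not found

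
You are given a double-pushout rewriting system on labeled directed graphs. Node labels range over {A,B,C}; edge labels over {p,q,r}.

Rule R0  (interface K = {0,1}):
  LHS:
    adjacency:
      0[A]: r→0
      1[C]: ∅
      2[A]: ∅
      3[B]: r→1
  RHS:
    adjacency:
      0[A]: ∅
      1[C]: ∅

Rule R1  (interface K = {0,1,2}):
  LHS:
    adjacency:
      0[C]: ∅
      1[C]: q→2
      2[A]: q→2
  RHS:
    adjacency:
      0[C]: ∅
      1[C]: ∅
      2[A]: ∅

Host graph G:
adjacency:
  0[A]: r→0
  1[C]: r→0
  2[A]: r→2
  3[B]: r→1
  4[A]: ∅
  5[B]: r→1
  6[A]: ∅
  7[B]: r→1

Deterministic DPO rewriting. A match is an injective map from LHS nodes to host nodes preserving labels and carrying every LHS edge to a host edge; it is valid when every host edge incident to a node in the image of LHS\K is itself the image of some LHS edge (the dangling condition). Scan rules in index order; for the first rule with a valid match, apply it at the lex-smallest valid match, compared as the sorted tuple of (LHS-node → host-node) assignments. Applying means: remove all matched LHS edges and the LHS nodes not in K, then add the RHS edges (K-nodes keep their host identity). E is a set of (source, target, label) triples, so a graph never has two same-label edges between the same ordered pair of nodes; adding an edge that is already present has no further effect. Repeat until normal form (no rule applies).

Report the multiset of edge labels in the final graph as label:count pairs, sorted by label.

Answer: r:2

Steps:
start.  V:8 E:6  edges: 0-r->0 1-r->0 2-r->2 3-r->1 5-r->1 7-r->1
1. fire R0 via {0↦0, 1↦1, 2↦4, 3↦3}  →  V:6 E:4  edges: 1-r->0 2-r->2 5-r->1 7-r->1
2. fire R0 via {0↦2, 1↦1, 2↦6, 3↦5}  →  V:4 E:2  edges: 1-r->0 7-r->1
halt: no rule applies after step 2
NF edges: [(1, 0, 'r'), (7, 1, 'r')]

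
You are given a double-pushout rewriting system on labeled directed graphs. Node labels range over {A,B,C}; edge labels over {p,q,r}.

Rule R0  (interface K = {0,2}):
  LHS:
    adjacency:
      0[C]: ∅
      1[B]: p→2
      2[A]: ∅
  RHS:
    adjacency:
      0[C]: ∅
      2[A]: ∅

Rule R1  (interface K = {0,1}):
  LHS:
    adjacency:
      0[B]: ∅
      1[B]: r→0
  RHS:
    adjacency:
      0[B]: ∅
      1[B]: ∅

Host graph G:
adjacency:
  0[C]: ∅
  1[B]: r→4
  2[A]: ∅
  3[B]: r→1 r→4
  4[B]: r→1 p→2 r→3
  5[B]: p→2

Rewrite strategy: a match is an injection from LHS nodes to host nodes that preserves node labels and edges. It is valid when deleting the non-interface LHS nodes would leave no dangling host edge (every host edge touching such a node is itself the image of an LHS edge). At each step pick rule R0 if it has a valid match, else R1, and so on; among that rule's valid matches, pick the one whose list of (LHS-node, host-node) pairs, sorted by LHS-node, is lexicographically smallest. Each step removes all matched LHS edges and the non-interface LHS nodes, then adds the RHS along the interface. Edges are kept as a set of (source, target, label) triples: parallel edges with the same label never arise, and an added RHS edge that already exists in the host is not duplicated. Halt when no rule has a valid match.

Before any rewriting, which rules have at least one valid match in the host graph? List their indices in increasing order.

R0: 1 valid match — {0↦0, 1↦5, 2↦2}
R1: 5 valid matches — {0↦1, 1↦3}, {0↦1, 1↦4}, {0↦3, 1↦4} (+2 more)

Answer: [R0,R1]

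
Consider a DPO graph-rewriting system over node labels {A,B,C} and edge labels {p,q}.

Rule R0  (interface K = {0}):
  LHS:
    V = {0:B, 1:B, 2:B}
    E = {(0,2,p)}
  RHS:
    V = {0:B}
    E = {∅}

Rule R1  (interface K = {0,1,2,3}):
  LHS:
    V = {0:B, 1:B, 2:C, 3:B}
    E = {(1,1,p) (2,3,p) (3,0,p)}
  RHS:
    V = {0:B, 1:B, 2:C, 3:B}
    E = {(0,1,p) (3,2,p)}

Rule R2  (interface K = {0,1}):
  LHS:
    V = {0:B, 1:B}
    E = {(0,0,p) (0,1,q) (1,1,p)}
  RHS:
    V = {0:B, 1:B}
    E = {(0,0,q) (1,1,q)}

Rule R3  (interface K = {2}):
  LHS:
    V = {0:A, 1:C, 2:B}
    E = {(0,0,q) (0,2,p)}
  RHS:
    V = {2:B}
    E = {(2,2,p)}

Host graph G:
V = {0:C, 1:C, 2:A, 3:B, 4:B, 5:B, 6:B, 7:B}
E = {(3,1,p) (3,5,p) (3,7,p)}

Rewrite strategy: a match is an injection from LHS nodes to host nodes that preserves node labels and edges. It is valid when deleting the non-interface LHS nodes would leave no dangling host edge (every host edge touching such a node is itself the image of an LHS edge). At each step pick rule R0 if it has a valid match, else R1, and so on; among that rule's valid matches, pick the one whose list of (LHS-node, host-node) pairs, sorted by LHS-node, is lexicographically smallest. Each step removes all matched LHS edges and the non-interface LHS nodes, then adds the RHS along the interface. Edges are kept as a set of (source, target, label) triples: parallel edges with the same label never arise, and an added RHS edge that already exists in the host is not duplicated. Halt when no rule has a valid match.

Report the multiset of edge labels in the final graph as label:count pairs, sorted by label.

Answer: p:1

Steps:
[0] host  ⇒  8 nodes, 3 edges  {3-p->1 3-p->5 3-p->7}
[1] R0 @ {0↦3, 1↦4, 2↦5}  ⇒  6 nodes, 2 edges  {3-p->1 3-p->7}
[2] R0 @ {0↦3, 1↦6, 2↦7}  ⇒  4 nodes, 1 edges  {3-p->1}
normal form: no rule applies after step 2
NF edges: [(3, 1, 'p')]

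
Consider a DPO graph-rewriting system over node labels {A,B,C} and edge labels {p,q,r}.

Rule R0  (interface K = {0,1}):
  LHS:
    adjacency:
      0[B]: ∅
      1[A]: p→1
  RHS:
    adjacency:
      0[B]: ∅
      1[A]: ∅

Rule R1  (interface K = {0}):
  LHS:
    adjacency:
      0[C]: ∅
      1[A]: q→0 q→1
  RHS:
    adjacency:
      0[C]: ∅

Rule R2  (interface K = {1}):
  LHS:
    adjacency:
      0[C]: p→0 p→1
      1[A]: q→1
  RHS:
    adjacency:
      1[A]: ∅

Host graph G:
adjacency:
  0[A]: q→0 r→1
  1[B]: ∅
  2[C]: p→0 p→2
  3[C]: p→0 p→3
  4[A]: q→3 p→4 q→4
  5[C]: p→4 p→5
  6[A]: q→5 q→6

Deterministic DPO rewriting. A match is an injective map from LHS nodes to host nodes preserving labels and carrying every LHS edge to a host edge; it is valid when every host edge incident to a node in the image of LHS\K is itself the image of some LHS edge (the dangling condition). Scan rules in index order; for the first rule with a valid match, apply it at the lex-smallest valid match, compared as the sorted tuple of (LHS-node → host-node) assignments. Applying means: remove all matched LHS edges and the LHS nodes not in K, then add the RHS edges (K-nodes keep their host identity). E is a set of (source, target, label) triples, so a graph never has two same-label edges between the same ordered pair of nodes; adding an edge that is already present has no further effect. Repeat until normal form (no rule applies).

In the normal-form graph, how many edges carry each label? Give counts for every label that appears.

[0] host  ⇒  7 nodes, 13 edges  {0-q->0 0-r->1 2-p->0 2-p->2 3-p->0 3-p->3 4-q->3 4-p->4 4-q->4 5-p->4 5-p->5 6-q->5 6-q->6}
[1] R0 @ {0↦1, 1↦4}  ⇒  7 nodes, 12 edges  {0-q->0 0-r->1 2-p->0 2-p->2 3-p->0 3-p->3 4-q->3 4-q->4 5-p->4 5-p->5 6-q->5 6-q->6}
[2] R1 @ {0↦5, 1↦6}  ⇒  6 nodes, 10 edges  {0-q->0 0-r->1 2-p->0 2-p->2 3-p->0 3-p->3 4-q->3 4-q->4 5-p->4 5-p->5}
[3] R2 @ {0↦2, 1↦0}  ⇒  5 nodes, 7 edges  {0-r->1 3-p->0 3-p->3 4-q->3 4-q->4 5-p->4 5-p->5}
[4] R2 @ {0↦5, 1↦4}  ⇒  4 nodes, 4 edges  {0-r->1 3-p->0 3-p->3 4-q->3}
halt: no rule applies after step 4
NF edges: [(0, 1, 'r'), (3, 0, 'p'), (3, 3, 'p'), (4, 3, 'q')]

Answer: p:2 q:1 r:1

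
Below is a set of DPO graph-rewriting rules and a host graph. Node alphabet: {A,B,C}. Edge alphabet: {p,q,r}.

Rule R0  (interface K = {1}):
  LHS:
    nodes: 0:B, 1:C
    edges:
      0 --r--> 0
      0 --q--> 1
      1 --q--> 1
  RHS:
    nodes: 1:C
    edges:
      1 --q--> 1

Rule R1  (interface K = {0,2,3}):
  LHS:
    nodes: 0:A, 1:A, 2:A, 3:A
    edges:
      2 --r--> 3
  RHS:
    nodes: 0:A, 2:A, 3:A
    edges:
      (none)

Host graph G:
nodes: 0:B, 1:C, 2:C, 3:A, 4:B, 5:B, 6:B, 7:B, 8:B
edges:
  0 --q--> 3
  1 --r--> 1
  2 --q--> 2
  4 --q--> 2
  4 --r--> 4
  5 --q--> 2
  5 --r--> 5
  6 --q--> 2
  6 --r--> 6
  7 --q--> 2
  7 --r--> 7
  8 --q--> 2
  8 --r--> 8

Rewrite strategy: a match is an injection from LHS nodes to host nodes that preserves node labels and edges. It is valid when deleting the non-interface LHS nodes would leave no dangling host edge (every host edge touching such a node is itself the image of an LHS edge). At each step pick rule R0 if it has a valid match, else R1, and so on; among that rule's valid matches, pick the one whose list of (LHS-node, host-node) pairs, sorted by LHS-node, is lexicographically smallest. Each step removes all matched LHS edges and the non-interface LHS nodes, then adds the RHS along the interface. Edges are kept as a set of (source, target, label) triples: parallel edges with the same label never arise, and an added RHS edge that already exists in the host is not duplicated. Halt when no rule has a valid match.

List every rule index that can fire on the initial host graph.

R0: 5 valid matches — {0↦4, 1↦2}, {0↦5, 1↦2}, {0↦6, 1↦2} (+2 more)
R1: no valid match — LHS pattern not found

Answer: [R0]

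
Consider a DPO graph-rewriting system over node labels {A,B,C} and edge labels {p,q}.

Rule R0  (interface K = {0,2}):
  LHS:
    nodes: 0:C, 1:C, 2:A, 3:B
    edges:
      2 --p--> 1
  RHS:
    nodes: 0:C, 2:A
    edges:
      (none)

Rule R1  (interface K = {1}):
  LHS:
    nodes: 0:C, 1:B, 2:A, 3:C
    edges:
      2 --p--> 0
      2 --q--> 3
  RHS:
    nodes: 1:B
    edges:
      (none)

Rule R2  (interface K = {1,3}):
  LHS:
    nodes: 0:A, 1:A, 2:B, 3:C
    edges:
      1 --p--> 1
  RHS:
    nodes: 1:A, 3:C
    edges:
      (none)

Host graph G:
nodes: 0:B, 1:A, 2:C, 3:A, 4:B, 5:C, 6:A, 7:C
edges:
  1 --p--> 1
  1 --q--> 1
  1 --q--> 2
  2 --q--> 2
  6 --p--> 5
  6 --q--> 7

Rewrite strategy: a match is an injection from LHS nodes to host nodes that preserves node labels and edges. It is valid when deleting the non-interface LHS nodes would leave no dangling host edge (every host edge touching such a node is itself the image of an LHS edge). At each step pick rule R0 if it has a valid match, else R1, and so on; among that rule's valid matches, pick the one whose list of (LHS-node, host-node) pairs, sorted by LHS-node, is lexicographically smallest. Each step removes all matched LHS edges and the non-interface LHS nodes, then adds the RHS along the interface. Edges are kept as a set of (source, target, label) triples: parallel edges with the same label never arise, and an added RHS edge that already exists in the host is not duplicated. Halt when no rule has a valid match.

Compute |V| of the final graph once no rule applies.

Answer: 4

Rewrite trace:
start.  V:8 E:6  edges: 1-p->1 1-q->1 1-q->2 2-q->2 6-p->5 6-q->7
1. fire R0 via {0↦2, 1↦5, 2↦6, 3↦0}  →  V:6 E:5  edges: 1-p->1 1-q->1 1-q->2 2-q->2 6-q->7
2. fire R2 via {0↦3, 1↦1, 2↦4, 3↦2}  →  V:4 E:4  edges: 1-q->1 1-q->2 2-q->2 6-q->7
normal form: no rule applies after step 2
NF nodes: {1:A, 2:C, 6:A, 7:C}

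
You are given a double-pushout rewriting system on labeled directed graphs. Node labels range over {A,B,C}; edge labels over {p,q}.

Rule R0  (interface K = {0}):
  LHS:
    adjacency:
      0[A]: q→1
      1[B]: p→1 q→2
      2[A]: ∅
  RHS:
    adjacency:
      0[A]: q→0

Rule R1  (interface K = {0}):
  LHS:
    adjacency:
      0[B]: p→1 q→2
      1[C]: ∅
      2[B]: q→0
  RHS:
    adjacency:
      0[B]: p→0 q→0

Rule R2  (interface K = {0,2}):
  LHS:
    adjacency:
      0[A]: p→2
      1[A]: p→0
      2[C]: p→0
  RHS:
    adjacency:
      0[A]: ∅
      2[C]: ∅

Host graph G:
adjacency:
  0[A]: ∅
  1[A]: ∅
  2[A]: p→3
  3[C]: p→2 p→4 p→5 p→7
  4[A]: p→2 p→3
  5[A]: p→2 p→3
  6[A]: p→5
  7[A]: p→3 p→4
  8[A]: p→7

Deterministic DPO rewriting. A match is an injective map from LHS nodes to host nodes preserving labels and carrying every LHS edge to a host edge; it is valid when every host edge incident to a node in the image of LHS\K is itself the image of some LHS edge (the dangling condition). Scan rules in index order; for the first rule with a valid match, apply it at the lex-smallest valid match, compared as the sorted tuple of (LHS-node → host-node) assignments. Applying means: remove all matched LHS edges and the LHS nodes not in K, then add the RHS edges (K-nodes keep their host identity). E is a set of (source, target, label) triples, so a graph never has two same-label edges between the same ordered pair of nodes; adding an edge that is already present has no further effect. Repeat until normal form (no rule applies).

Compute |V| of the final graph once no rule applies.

Answer: 5

Rewrite trace:
initial: |V|=9 |E|=13  E = 2-p->3 3-p->2 3-p->4 3-p->5 3-p->7 4-p->2 4-p->3 5-p->2 5-p->3 6-p->5 7-p->3 7-p->4 8-p->7
step 1: apply R2 at {0↦5, 1↦6, 2↦3}  → |V|=8 |E|=10  E = 2-p->3 3-p->2 3-p->4 3-p->7 4-p->2 4-p->3 5-p->2 7-p->3 7-p->4 8-p->7
step 2: apply R2 at {0↦2, 1↦5, 2↦3}  → |V|=7 |E|=7  E = 3-p->4 3-p->7 4-p->2 4-p->3 7-p->3 7-p->4 8-p->7
step 3: apply R2 at {0↦7, 1↦8, 2↦3}  → |V|=6 |E|=4  E = 3-p->4 4-p->2 4-p->3 7-p->4
step 4: apply R2 at {0↦4, 1↦7, 2↦3}  → |V|=5 |E|=1  E = 4-p->2
final graph: no rule applies after step 4
NF nodes: {0:A, 1:A, 2:A, 3:C, 4:A}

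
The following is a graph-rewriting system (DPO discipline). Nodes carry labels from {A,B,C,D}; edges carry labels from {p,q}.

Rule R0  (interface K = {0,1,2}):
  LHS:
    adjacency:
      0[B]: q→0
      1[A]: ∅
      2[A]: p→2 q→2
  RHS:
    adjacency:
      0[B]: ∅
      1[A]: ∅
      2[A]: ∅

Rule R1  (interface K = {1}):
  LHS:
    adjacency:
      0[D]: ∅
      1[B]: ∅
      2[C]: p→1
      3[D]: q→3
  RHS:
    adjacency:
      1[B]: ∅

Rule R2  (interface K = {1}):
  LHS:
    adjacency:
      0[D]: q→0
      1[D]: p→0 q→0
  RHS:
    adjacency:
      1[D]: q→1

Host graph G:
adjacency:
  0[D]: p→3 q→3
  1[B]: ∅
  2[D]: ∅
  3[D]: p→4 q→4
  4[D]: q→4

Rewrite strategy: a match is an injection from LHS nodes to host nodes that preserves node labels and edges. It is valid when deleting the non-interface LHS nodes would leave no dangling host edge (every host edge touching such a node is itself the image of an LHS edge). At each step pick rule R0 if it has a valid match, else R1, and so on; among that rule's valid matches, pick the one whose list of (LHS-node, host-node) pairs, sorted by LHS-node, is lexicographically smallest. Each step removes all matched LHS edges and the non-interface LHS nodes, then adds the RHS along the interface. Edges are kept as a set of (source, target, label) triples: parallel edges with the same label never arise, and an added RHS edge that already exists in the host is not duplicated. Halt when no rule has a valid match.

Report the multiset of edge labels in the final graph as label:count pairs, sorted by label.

initial: |V|=5 |E|=5  E = 0-p->3 0-q->3 3-p->4 3-q->4 4-q->4
step 1: apply R2 at {0↦4, 1↦3}  → |V|=4 |E|=3  E = 0-p->3 0-q->3 3-q->3
step 2: apply R2 at {0↦3, 1↦0}  → |V|=3 |E|=1  E = 0-q->0
normal form: no rule applies after step 2
NF edges: [(0, 0, 'q')]

Answer: q:1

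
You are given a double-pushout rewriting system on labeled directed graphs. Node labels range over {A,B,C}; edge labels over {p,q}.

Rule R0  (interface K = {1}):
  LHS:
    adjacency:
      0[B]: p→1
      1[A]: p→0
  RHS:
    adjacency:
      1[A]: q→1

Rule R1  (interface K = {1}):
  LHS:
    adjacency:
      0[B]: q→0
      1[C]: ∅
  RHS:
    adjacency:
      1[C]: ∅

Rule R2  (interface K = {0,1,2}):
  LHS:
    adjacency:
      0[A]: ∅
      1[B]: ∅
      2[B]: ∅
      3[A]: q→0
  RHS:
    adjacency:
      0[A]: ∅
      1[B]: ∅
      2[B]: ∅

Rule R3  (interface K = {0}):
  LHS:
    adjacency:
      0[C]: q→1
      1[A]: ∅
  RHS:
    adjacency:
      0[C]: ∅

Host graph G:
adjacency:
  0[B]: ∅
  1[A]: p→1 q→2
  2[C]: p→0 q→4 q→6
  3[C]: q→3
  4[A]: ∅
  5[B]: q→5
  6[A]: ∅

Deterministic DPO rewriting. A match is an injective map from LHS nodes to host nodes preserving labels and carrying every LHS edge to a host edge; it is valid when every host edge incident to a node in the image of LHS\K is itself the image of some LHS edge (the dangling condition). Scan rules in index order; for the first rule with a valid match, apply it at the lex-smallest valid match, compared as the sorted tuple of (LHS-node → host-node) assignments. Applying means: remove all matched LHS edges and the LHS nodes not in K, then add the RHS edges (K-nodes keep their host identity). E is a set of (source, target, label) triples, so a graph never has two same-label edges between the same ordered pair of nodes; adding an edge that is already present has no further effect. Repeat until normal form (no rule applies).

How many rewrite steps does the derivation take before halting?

Answer: 3

Steps:
initial: |V|=7 |E|=7  E = 1-p->1 1-q->2 2-p->0 2-q->4 2-q->6 3-q->3 5-q->5
step 1: apply R1 at {0↦5, 1↦2}  → |V|=6 |E|=6  E = 1-p->1 1-q->2 2-p->0 2-q->4 2-q->6 3-q->3
step 2: apply R3 at {0↦2, 1↦4}  → |V|=5 |E|=5  E = 1-p->1 1-q->2 2-p->0 2-q->6 3-q->3
step 3: apply R3 at {0↦2, 1↦6}  → |V|=4 |E|=4  E = 1-p->1 1-q->2 2-p->0 3-q->3
halt: no rule applies after step 3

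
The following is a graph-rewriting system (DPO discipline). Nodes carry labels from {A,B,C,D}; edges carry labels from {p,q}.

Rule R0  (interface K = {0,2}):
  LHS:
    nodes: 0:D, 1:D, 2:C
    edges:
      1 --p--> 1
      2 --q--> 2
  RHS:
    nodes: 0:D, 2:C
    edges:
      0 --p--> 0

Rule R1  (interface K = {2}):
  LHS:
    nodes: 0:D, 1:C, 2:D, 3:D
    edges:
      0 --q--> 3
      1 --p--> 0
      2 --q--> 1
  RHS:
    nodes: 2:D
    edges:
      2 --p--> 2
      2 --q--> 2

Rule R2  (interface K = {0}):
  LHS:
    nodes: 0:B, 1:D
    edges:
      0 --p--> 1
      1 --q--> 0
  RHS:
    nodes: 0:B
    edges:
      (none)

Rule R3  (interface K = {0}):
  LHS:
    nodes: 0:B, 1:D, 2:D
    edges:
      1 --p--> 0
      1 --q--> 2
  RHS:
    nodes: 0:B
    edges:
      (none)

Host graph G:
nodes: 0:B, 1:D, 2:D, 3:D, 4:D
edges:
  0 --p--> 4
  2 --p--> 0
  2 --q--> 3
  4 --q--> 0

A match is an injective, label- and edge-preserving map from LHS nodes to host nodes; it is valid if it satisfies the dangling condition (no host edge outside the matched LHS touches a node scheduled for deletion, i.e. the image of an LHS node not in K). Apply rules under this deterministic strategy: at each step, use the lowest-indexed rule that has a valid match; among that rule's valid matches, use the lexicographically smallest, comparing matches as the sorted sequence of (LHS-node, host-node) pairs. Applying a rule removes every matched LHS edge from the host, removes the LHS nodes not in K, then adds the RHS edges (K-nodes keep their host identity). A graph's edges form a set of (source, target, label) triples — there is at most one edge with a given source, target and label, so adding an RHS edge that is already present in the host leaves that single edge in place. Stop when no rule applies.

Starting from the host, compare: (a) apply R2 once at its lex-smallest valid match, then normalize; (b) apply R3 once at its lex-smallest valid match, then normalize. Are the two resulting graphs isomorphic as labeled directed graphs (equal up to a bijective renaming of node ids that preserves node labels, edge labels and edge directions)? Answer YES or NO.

Answer: YES

Rewrite trace:
branch R2-first: apply at {0↦0, 1↦4} → |E|=2, then 1 more step(s) → NF |V|=2 |E|=0 V={0:B, 1:D} E=∅
branch R3-first: apply at {0↦0, 1↦2, 2↦3} → |E|=2, then 1 more step(s) → NF |V|=2 |E|=0 V={0:B, 1:D} E=∅
graphs isomorphic (equal up to label-preserving node renaming)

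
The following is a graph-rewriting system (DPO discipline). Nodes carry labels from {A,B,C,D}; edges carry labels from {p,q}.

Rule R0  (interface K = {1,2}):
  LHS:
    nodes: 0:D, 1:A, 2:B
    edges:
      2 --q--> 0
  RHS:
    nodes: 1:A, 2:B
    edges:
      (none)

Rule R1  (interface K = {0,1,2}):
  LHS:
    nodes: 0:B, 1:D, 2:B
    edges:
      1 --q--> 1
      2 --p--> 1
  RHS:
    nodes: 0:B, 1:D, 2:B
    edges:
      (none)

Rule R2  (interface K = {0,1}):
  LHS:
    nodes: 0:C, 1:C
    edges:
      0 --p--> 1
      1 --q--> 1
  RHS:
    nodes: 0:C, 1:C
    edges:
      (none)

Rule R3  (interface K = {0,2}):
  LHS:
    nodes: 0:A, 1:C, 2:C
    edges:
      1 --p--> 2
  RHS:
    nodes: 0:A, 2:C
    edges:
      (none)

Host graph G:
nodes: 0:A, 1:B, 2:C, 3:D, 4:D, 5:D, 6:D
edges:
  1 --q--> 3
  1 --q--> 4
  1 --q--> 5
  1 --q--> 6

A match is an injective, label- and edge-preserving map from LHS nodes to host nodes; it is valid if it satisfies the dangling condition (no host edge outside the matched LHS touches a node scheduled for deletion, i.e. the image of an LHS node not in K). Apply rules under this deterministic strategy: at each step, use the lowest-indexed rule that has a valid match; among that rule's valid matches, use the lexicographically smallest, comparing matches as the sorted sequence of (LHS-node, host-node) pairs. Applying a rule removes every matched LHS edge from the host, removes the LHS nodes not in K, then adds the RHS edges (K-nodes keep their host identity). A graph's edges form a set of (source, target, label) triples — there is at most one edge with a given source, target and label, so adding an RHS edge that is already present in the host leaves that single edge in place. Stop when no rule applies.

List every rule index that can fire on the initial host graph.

R0: 4 valid matches — {0↦3, 1↦0, 2↦1}, {0↦4, 1↦0, 2↦1}, {0↦5, 1↦0, 2↦1} (+1 more)
R1: no valid match — LHS pattern not found
R2: no valid match — LHS pattern not found
R3: no valid match — LHS pattern not found

Answer: [R0]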